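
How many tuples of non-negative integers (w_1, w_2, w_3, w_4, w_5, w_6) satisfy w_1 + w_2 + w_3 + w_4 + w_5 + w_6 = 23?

Stars and bars with 23 stars and 5 bars:
C(23+6-1, 6-1) = C(28,5).

Final answer: C(28,5) = 98280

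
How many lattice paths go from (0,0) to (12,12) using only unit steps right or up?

Each path has 12 right steps and 12 up steps in some order (24 steps total).
Choose which 12 of the 24 steps are up: C(24,12).

Final answer: C(24,12) = 2704156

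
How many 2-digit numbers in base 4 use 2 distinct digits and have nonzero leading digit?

The leading digit has 3 choices (anything but zero); the next has 3 (anything but the first), then 2, and so on, one fewer each time.
Total: 3 x 3.

Final answer: 9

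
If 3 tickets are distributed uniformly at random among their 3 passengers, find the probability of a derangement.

Derangements satisfy D(n) = (n-1)(D(n-1) + D(n-2)), starting from D(0)=1, D(1)=0.
Building up: D(2)=1, D(3)=2.
Total arrangements: 3! = 6.
Probability = D(3)/3! = 1/3.

Final answer: D(3)/3! = 2/6 = 0.333333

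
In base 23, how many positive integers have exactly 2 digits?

These are the integers in [23^1, 23^2), so the count is 23^2 - 23^1 = 22 x 23^1.

Final answer: 506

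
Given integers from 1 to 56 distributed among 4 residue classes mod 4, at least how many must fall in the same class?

By pigeonhole with 56 objects and 4 categories: ceiling(56/4).

Final answer: 14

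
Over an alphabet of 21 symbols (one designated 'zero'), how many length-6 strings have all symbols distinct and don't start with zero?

First digit: 20 (nonzero). Second: 20 (not first). Third: 19, etc.
Total: 20 x 20 x 19 x 18 x 17 x 16.

Final answer: 37209600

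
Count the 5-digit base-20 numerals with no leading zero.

These are the integers in [20^4, 20^5), so the count is 20^5 - 20^4 = 19 x 20^4.

Final answer: 3040000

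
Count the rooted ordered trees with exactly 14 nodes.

This is a standard Catalan-number count: the answer is C_n. Here n = 14 - 1 = 13.
C_n = C(2n,n)/(n+1), so C_{13} = C(26,13)/14 = 10400600/14.

Final answer: C_{13} = 742900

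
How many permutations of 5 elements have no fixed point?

D(n) = (n-1)(D(n-1) + D(n-2)), D(0)=1, D(1)=0.
D(2) = 1 x (0 + 1) = 1
D(3) = 2 x (1 + 0) = 2
D(4) = 3 x (2 + 1) = 9
D(5) = 4 x (D(4) + D(3)) = 4 x (9 + 2)

Final answer: D(5) = 44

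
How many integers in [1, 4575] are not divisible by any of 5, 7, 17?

|div by 5|=915, |div by 7|=653, |div by 17|=269.
|div by 5&7|=130, |div by 5&17|=53, |div by 7&17|=38, |div by all|=7.
By inclusion-exclusion, divisible by at least one: 915+653+269-130-53-38+7 = 1623.
Not divisible by any: 4575 - 1623.

Final answer: 2952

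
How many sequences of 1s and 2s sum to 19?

Let f(n) be the number of climbs. Removing the last move (1 or 2 steps) gives f(n) = f(n-1) + f(n-2); base cases f(1)=1, f(2)=2.
Iterating the recurrence: f(1)=1, f(2)=2, f(3)=3, f(4)=5, f(5)=8, f(6)=13, f(7)=21, f(8)=34, f(9)=55, f(10)=89, f(11)=144, f(12)=233, f(13)=377, f(14)=610, f(15)=987, f(16)=1597, f(17)=2584, f(18)=4181, f(19)=6765.

Final answer: 6765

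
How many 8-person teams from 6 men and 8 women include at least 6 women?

Sum over valid woman counts:
C(8,6)C(6,2) = 420
C(8,7)C(6,1) = 48
C(8,8)C(6,0) = 1
Total: 420 + 48 + 1.

Final answer: 469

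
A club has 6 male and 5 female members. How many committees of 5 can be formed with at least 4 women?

Sum over valid woman counts:
C(5,4)C(6,1) = 30
C(5,5)C(6,0) = 1
Total: 30 + 1.

Final answer: 31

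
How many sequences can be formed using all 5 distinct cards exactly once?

The number of ways to arrange 5 distinct objects is 5!.

Final answer: 5! = 120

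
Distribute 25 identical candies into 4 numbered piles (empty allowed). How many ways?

Stars and bars: C(n+k-1, k-1) = C(28,3).

Final answer: C(28,3) = 3276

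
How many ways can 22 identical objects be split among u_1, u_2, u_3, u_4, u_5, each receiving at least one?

Substitute u'_i = u_i - 1 (so u'_i >= 0). Then sum u'_i = 22 - 5 = 17.
Stars and bars: C(17+5-1, 5-1) = C(21,4).

Final answer: C(21,4) = 5985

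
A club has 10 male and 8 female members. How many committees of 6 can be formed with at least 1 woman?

Sum over valid woman counts:
C(8,1)C(10,5) = 2016
C(8,2)C(10,4) = 5880
C(8,3)C(10,3) = 6720
C(8,4)C(10,2) = 3150
C(8,5)C(10,1) = 560
C(8,6)C(10,0) = 28
Total: 2016 + 5880 + 6720 + 3150 + 560 + 28.

Final answer: 18354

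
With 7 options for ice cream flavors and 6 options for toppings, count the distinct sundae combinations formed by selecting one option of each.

By the multiplication principle: 7 x 6.

Final answer: 42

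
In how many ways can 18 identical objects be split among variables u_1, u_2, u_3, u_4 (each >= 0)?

Stars and bars with 18 stars and 3 bars:
C(18+4-1, 4-1) = C(21,3).

Final answer: C(21,3) = 1330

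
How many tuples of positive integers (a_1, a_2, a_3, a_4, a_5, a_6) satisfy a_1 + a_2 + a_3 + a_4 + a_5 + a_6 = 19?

Substitute a'_i = a_i - 1 (so a'_i >= 0). Then sum a'_i = 19 - 6 = 13.
Stars and bars: C(13+6-1, 6-1) = C(18,5).

Final answer: C(18,5) = 8568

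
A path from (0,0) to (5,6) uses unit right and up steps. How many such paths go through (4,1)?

Paths (0,0)->(4,1): C(5,1) = 5.
Paths (4,1)->(5,6): C(6,5) = 6.
By multiplication principle: 5 x 6.

Final answer: 30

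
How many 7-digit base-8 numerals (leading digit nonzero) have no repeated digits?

The leading digit has 7 choices (anything but zero); the next has 7 (anything but the first), then 6, and so on, one fewer each time.
Total: 7 x 7 x 6 x 5 x 4 x 3 x 2.

Final answer: 35280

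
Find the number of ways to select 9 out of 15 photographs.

C(15,9) = 15!/(9! x 6!).

Final answer: \binom{15}{9} = 5005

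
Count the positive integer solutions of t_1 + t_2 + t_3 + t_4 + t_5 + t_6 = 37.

Substitute t'_i = t_i - 1 (so t'_i >= 0). Then sum t'_i = 37 - 6 = 31.
Stars and bars: C(31+6-1, 6-1) = C(36,5).

Final answer: C(36,5) = 376992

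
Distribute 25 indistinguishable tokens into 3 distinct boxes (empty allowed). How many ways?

Stars and bars: C(n+k-1, k-1) = C(27,2).

Final answer: C(27,2) = 351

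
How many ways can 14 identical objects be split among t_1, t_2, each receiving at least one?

Substitute t'_i = t_i - 1 (so t'_i >= 0). Then sum t'_i = 14 - 2 = 12.
Stars and bars: C(12+2-1, 2-1) = C(13,1).

Final answer: C(13,1) = 13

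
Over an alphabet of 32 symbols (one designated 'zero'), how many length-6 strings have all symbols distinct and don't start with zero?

First digit: 31 (nonzero). Second: 31 (not first). Third: 30, etc.
Total: 31 x 31 x 30 x 29 x 28 x 27.

Final answer: 632068920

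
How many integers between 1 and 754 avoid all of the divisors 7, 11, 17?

|div by 7|=107, |div by 11|=68, |div by 17|=44.
|div by 7&11|=9, |div by 7&17|=6, |div by 11&17|=4, |div by all|=0.
By inclusion-exclusion, divisible by at least one: 107+68+44-9-6-4+0 = 200.
Not divisible by any: 754 - 200.

Final answer: 554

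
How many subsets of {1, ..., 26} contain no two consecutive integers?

Let a(n) count such subsets of {1, ..., n}. Either n is excluded (a(n-1) ways) or n is included, forcing n-1 out (a(n-2) ways), so a(n) = a(n-1) + a(n-2) with a(1)=2, a(2)=3.
Iterating the recurrence: a(1)=2, a(2)=3, a(3)=5, a(4)=8, a(5)=13, a(6)=21, a(7)=34, a(8)=55, a(9)=89, a(10)=144, a(11)=233, a(12)=377, a(13)=610, a(14)=987, a(15)=1597, a(16)=2584, a(17)=4181, a(18)=6765, a(19)=10946, a(20)=17711, a(21)=28657, a(22)=46368, a(23)=75025, a(24)=121393, a(25)=196418, a(26)=317811.

Final answer: 317811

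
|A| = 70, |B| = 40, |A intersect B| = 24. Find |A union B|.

|A union B| = |A| + |B| - |A intersect B| = 70 + 40 - 24.

Final answer: 86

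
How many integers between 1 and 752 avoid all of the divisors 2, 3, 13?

|div by 2|=376, |div by 3|=250, |div by 13|=57.
|div by 2&3|=125, |div by 2&13|=28, |div by 3&13|=19, |div by all|=9.
By inclusion-exclusion, divisible by at least one: 376+250+57-125-28-19+9 = 520.
Not divisible by any: 752 - 520.

Final answer: 232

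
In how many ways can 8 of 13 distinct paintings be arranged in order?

P(13,8) = 13!/(13-8)! = 13!/5!.

Final answer: P(13,8) = 51891840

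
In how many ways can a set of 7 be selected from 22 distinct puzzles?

C(22,7) = 22!/(7! x (22-7)!).

Final answer: C(22,7) = 170544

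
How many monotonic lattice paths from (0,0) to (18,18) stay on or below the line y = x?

Total monotonic paths to (18,18): C(36,18) = 9075135300.
By the reflection principle, paths that go above the diagonal number C(36,19) = 8597496600.
Valid Dyck paths: 9075135300 - 8597496600.
(This is the Catalan number C_{18}.)

Final answer: C_{18} = 477638700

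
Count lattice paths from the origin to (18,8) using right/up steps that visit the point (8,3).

Paths (0,0)->(8,3): C(11,3) = 165.
Paths (8,3)->(18,8): C(15,5) = 3003.
By multiplication principle: 165 x 3003.

Final answer: 495495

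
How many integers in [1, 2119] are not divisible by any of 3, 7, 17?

|div by 3|=706, |div by 7|=302, |div by 17|=124.
|div by 3&7|=100, |div by 3&17|=41, |div by 7&17|=17, |div by all|=5.
By inclusion-exclusion, divisible by at least one: 706+302+124-100-41-17+5 = 979.
Not divisible by any: 2119 - 979.

Final answer: 1140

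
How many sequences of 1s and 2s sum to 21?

Let f(n) be the number of climbs. Removing the last move (1 or 2 steps) gives f(n) = f(n-1) + f(n-2); base cases f(1)=1, f(2)=2.
Building up term by term: f(1)=1, f(2)=2, f(3)=3, f(4)=5, f(5)=8, f(6)=13, f(7)=21, f(8)=34, f(9)=55, f(10)=89, f(11)=144, f(12)=233, f(13)=377, f(14)=610, f(15)=987, f(16)=1597, f(17)=2584, f(18)=4181, f(19)=6765, f(20)=10946, f(21)=17711.

Final answer: 17711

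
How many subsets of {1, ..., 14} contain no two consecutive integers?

Condition on whether n belongs to the subset: if not, any valid subset of {1, ..., n-1} works (a(n-1)); if so, n-1 is excluded and the rest is a valid subset of {1, ..., n-2} (a(n-2)). Hence a(n) = a(n-1) + a(n-2), a(1)=2, a(2)=3.
Building up term by term: a(1)=2, a(2)=3, a(3)=5, a(4)=8, a(5)=13, a(6)=21, a(7)=34, a(8)=55, a(9)=89, a(10)=144, a(11)=233, a(12)=377, a(13)=610, a(14)=987.

Final answer: 987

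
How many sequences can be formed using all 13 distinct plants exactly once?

The number of ways to arrange 13 distinct objects is 13!.

Final answer: 13! = 6227020800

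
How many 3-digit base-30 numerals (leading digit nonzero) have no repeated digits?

First digit: 29 (nonzero). Second: 29 (not first). Third: 28, etc.
Total: 29 x 29 x 28.

Final answer: 23548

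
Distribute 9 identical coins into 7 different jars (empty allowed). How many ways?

Stars and bars: C(n+k-1, k-1) = C(15,6).

Final answer: C(15,6) = 5005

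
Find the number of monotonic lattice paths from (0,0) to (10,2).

Each path has 10 right steps and 2 up steps in some order (12 steps total).
Choose which 2 of the 12 steps are up: C(12,2).

Final answer: C(12,2) = 66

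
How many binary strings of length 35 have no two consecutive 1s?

Classify by the final bit: ...0 gives a(n-1) strings, ...01 gives a(n-2) strings. Thus a(n) = a(n-1) + a(n-2) with a(1)=2, a(2)=3.
Computing successive values: a(1)=2, a(2)=3, a(3)=5, a(4)=8, a(5)=13, a(6)=21, a(7)=34, a(8)=55, a(9)=89, a(10)=144, a(11)=233, a(12)=377, a(13)=610, a(14)=987, a(15)=1597, a(16)=2584, a(17)=4181, a(18)=6765, a(19)=10946, a(20)=17711, a(21)=28657, a(22)=46368, a(23)=75025, a(24)=121393, a(25)=196418, a(26)=317811, a(27)=514229, a(28)=832040, a(29)=1346269, a(30)=2178309, a(31)=3524578, a(32)=5702887, a(33)=9227465, a(34)=14930352, a(35)=24157817.

Final answer: 24157817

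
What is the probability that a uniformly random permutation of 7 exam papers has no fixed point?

D(n) = (n-1)(D(n-1) + D(n-2)), D(0)=1, D(1)=0.
Building up: D(2)=1, D(3)=2, D(4)=9, D(5)=44, D(6)=265, D(7)=1854.
Total arrangements: 7! = 5040.
Probability = D(7)/7! = 103/280.

Final answer: D(7)/7! = 1854/5040 = 0.367857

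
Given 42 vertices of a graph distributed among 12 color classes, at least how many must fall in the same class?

By pigeonhole with 42 objects and 12 categories: ceiling(42/12).

Final answer: 4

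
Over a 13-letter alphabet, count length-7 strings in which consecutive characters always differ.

First character: 13 choices. Each subsequent: 12 choices (must differ from the previous one).
Total: 13 x 12^6.

Final answer: 13 x 12^{6} = 38817792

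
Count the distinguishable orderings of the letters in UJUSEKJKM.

Letters (E:1, J:2, K:2, M:1, S:1, U:2). Total letters: 9.
Permutations = 9!/(2! x 2! x 2!).

Final answer: 45360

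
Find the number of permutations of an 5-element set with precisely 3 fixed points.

Choose which 3 elements are fixed: C(5,3) = 10.
Derange the remaining 2 using D(j) = (j-1)(D(j-1) + D(j-2)), D(0)=1, D(1)=0: D(2)=1.
Total: 10 x 1.

Final answer: C(5,3) D(2) = 10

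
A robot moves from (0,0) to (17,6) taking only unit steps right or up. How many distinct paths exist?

Each path has 17 right steps and 6 up steps in some order (23 steps total).
Choose which 6 of the 23 steps are up: C(23,6).

Final answer: C(23,6) = 100947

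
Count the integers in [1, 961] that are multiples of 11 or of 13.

Multiples of 11: 87. Multiples of 13: 73. Of both (lcm=143): 6.
By inclusion-exclusion: 87 + 73 - 6.

Final answer: 154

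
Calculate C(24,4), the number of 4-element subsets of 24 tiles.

C(24,4) = 24!/(4! x (24-4)!).

Final answer: C(24,4) = 10626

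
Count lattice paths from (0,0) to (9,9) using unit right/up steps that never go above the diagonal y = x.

Total monotonic paths to (9,9): C(18,9) = 48620.
Paths that cross above y=x (reflection bijection): C(18,10) = 43758.
Valid Dyck paths: 48620 - 43758.
(This is the Catalan number C_{9}.)

Final answer: C_{9} = 4862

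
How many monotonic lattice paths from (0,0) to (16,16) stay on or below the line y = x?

Total monotonic paths to (16,16): C(32,16) = 601080390.
A path is bad iff it touches y = x + 1; reflecting its initial segment maps bad paths bijectively onto all paths to (15,17), of which there are C(32,17) = 565722720.
Valid Dyck paths: 601080390 - 565722720.
(Equivalently, C_{16} = C(32,16)/17 = 601080390/17.)

Final answer: C_{16} = 35357670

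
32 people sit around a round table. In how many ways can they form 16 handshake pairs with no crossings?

This is a standard Catalan-number count: the answer is C_n. Here n = 32/2 = 16.
C_n = (2n)!/(n!(n+1)!), so C_{16} = 32!/(16! x 17!) = C(32,16)/17 = 601080390/17.

Final answer: C_{16} = 35357670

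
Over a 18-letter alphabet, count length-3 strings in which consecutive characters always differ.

Let g(n) count such strings. g(1) = 18, and each valid string of length n-1 extends in 17 ways (any symbol but the last), so g(n) = 17 g(n-1).
Total: g(3) = 18 x 17^2.

Final answer: 18 x 17^{2} = 5202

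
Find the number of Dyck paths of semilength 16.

Total monotonic paths to (16,16): C(32,16) = 601080390.
By the reflection principle, paths that go above the diagonal number C(32,17) = 565722720.
Valid Dyck paths: 601080390 - 565722720.
(These counts are the Catalan numbers.)

Final answer: C_{16} = 35357670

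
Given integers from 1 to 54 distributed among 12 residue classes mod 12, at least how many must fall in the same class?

By pigeonhole with 54 objects and 12 categories: ceiling(54/12).

Final answer: 5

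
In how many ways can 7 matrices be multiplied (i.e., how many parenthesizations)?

This is a standard Catalan-number count: the answer is C_n. Here n = 7 - 1 = 6.
Using C_0 = 1 and C_(k+1) = C_k x 2(2k+1)/(k+2), build up term by term: C_1=1, C_2=2, C_3=5, C_4=14, C_5=42, C_6=132.

Final answer: C_{6} = 132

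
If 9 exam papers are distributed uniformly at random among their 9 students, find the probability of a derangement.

D(n) = (n-1)(D(n-1) + D(n-2)), D(0)=1, D(1)=0.
Building up: D(2)=1, D(3)=2, D(4)=9, D(5)=44, D(6)=265, D(7)=1854, D(8)=14833, D(9)=133496.
Total arrangements: 9! = 362880.
Probability = D(9)/9! = 16687/45360.

Final answer: D(9)/9! = 133496/362880 = 0.367879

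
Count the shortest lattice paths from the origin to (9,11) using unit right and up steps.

Each path has 9 right steps and 11 up steps in some order (20 steps total).
Choose which 11 of the 20 steps are up: C(20,11).

Final answer: C(20,11) = 167960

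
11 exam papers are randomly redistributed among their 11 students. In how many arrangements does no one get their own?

Use the recurrence D(n) = (n-1)(D(n-1) + D(n-2)) with D(0)=1, D(1)=0.
D(2) = 1 x (0 + 1) = 1
D(3) = 2 x (1 + 0) = 2
D(4) = 3 x (2 + 1) = 9
D(5) = 4 x (9 + 2) = 44
D(6) = 5 x (44 + 9) = 265
D(7) = 6 x (265 + 44) = 1854
D(8) = 7 x (1854 + 265) = 14833
D(9) = 8 x (14833 + 1854) = 133496
D(10) = 9 x (133496 + 14833) = 1334961
D(11) = 10 x (D(10) + D(9)) = 10 x (1334961 + 133496)

Final answer: D(11) = 14684570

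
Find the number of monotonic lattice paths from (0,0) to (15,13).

Each path has 15 right steps and 13 up steps in some order (28 steps total).
Choose which 13 of the 28 steps are up: C(28,13).

Final answer: C(28,13) = 37442160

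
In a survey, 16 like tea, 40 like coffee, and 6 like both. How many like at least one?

|A union B| = |A| + |B| - |A intersect B| = 16 + 40 - 6.

Final answer: 50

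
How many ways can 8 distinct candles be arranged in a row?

The number of ways to arrange 8 distinct objects is 8!.

Final answer: 8! = 40320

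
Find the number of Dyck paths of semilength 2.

Total monotonic paths to (2,2): C(4,2) = 6.
Paths that cross above y=x (reflection bijection): C(4,3) = 4.
Valid Dyck paths: 6 - 4.
(Check: C(4,2) - C(4,3) = C(4,2)/3, the Catalan number C_{2}.)

Final answer: C_{2} = 2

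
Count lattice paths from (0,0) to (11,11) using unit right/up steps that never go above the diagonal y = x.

Total monotonic paths to (11,11): C(22,11) = 705432.
Paths that cross above y=x (reflection bijection): C(22,12) = 646646.
Valid Dyck paths: 705432 - 646646.
(This is the Catalan number C_{11}.)

Final answer: C_{11} = 58786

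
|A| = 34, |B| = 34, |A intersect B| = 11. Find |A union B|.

|A union B| = |A| + |B| - |A intersect B| = 34 + 34 - 11.

Final answer: 57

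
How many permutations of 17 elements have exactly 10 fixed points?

Choose which 10 elements are fixed: C(17,10) = 19448.
Derange the remaining 7 using D(j) = (j-1)(D(j-1) + D(j-2)), D(0)=1, D(1)=0: D(2)=1, D(3)=2, D(4)=9, D(5)=44, D(6)=265, D(7)=1854.
Total: 19448 x 1854.

Final answer: C(17,10) D(7) = 36056592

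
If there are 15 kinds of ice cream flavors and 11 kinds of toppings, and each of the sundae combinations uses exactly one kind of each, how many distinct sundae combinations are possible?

By the multiplication principle: 15 x 11.

Final answer: 165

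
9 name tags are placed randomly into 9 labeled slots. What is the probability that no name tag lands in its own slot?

D(n) = (n-1)(D(n-1) + D(n-2)), D(0)=1, D(1)=0.
Building up: D(2)=1, D(3)=2, D(4)=9, D(5)=44, D(6)=265, D(7)=1854, D(8)=14833, D(9)=133496.
Total arrangements: 9! = 362880.
Probability = D(9)/9! = 16687/45360.

Final answer: D(9)/9! = 133496/362880 = 0.367879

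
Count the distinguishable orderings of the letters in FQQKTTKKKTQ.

Letters (F:1, K:4, Q:3, T:3). Total letters: 11.
Permutations = 11!/(4! x 3! x 3!).

Final answer: 46200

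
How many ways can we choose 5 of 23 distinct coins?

C(23,5) = 23!/(5! x (23-5)!).

Final answer: C(23,5) = 33649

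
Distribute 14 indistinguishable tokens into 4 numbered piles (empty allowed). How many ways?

Stars and bars: C(n+k-1, k-1) = C(17,3).

Final answer: C(17,3) = 680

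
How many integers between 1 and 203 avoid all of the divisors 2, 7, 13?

|div by 2|=101, |div by 7|=29, |div by 13|=15.
|div by 2&7|=14, |div by 2&13|=7, |div by 7&13|=2, |div by all|=1.
By inclusion-exclusion, divisible by at least one: 101+29+15-14-7-2+1 = 123.
Not divisible by any: 203 - 123.

Final answer: 80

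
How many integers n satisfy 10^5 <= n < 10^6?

The leading digit cannot be 0 (9 options); the other 5 digits can be anything (10 options each).
Total: 9 x 10^5.

Final answer: 900000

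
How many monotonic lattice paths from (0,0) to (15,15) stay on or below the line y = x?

Total monotonic paths to (15,15): C(30,15) = 155117520.
A path is bad iff it touches y = x + 1; reflecting its initial segment maps bad paths bijectively onto all paths to (14,16), of which there are C(30,16) = 145422675.
Valid Dyck paths: 155117520 - 145422675.
(These counts are the Catalan numbers.)

Final answer: C_{15} = 9694845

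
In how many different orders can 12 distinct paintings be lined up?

The number of ways to arrange 12 distinct objects is 12!.

Final answer: 12! = 479001600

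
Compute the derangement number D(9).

Use the recurrence D(n) = (n-1)(D(n-1) + D(n-2)) with D(0)=1, D(1)=0.
D(2) = 1 x (0 + 1) = 1
D(3) = 2 x (1 + 0) = 2
D(4) = 3 x (2 + 1) = 9
D(5) = 4 x (9 + 2) = 44
D(6) = 5 x (44 + 9) = 265
D(7) = 6 x (265 + 44) = 1854
D(8) = 7 x (1854 + 265) = 14833
D(9) = 8 x (D(8) + D(7)) = 8 x (14833 + 1854)

Final answer: D(9) = 133496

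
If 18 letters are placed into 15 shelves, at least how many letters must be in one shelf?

By the pigeonhole principle: ceiling(18/15).

Final answer: 2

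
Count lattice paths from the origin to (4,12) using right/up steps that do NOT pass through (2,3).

Total paths to (4,12): C(16,12) = 1820.
Paths through (2,3): C(5,3) x C(11,9) = 550.
Avoiding (2,3): 1820 - 550.

Final answer: 1270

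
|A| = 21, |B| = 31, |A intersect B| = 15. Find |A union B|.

|A union B| = |A| + |B| - |A intersect B| = 21 + 31 - 15.

Final answer: 37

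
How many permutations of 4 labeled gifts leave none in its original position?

D(n) = (n-1)(D(n-1) + D(n-2)), D(0)=1, D(1)=0.
D(2) = 1 x (0 + 1) = 1
D(3) = 2 x (1 + 0) = 2
D(4) = 3 x (D(3) + D(2)) = 3 x (2 + 1)

Final answer: D(4) = 9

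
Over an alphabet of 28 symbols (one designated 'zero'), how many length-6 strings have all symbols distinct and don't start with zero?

First digit: 27 (nonzero). Second: 27 (not first). Third: 26, etc.
Total: 27 x 27 x 26 x 25 x 24 x 23.

Final answer: 261565200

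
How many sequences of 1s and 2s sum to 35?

Condition on the final move: it is a 1-step (f(n-1) ways to get there) or a 2-step (f(n-2) ways), so f(n) = f(n-1) + f(n-2), with f(1)=1, f(2)=2.
Building up term by term: f(1)=1, f(2)=2, f(3)=3, f(4)=5, f(5)=8, f(6)=13, f(7)=21, f(8)=34, f(9)=55, f(10)=89, f(11)=144, f(12)=233, f(13)=377, f(14)=610, f(15)=987, f(16)=1597, f(17)=2584, f(18)=4181, f(19)=6765, f(20)=10946, f(21)=17711, f(22)=28657, f(23)=46368, f(24)=75025, f(25)=121393, f(26)=196418, f(27)=317811, f(28)=514229, f(29)=832040, f(30)=1346269, f(31)=2178309, f(32)=3524578, f(33)=5702887, f(34)=9227465, f(35)=14930352.

Final answer: 14930352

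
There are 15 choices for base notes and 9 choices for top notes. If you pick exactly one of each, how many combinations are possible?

By the multiplication principle: 15 x 9.

Final answer: 135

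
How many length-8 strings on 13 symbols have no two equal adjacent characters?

First character: 13 choices. Each subsequent: 12 choices (must differ from the previous one).
Total: 13 x 12^7.

Final answer: 13 x 12^{7} = 465813504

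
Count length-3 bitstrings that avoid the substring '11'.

Let a(n) count valid strings. If the last bit is 0 the prefix is any valid string of length n-1; if it is 1 the string must end in 01 with a valid prefix of length n-2. So a(n) = a(n-1) + a(n-2), a(1)=2, a(2)=3.
Building up term by term: a(1)=2, a(2)=3, a(3)=5.

Final answer: 5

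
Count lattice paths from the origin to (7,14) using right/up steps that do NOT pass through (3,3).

Total paths to (7,14): C(21,14) = 116280.
Paths through (3,3): C(6,3) x C(15,11) = 27300.
Avoiding (3,3): 116280 - 27300.

Final answer: 88980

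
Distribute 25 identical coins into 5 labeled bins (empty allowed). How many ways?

Stars and bars: C(n+k-1, k-1) = C(29,4).

Final answer: C(29,4) = 23751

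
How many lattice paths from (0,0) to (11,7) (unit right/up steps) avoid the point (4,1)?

Total paths to (11,7): C(18,7) = 31824.
Paths through (4,1): C(5,1) x C(13,6) = 8580.
Avoiding (4,1): 31824 - 8580.

Final answer: 23244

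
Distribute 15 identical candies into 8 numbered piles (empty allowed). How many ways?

Stars and bars: C(n+k-1, k-1) = C(22,7).

Final answer: C(22,7) = 170544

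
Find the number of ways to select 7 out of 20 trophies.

C(20,7) = 20!/(7! x 13!).

Final answer: \binom{20}{7} = 77520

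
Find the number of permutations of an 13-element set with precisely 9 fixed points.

Choose which 9 elements are fixed: C(13,9) = 715.
Derange the remaining 4 using D(j) = (j-1)(D(j-1) + D(j-2)), D(0)=1, D(1)=0: D(2)=1, D(3)=2, D(4)=9.
Total: 715 x 9.

Final answer: C(13,9) D(4) = 6435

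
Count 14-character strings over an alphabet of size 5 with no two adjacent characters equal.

First character: 5 choices. Each subsequent: 4 choices (must differ from the previous one).
Total: 5 x 4^13.

Final answer: 5 x 4^{13} = 335544320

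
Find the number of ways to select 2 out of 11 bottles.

C(11,2) = 11!/(2! x (11-2)!).

Final answer: C(11,2) = 55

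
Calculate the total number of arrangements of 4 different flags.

The number of ways to arrange 4 distinct objects is 4!.

Final answer: 4! = 24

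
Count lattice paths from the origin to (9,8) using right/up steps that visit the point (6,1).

Paths (0,0)->(6,1): C(7,1) = 7.
Paths (6,1)->(9,8): C(10,7) = 120.
By multiplication principle: 7 x 120.

Final answer: 840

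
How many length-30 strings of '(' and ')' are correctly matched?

This is a standard Catalan-number count: the answer is C_n. Here n = 15 (pairs).
C_n = C(2n,n) - C(2n,n+1), so C_{15} = C(30,15) - C(30,16) = 155117520 - 145422675.

Final answer: C_{15} = 9694845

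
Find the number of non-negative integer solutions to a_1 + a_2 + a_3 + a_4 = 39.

Stars and bars with 39 stars and 3 bars:
C(39+4-1, 4-1) = C(42,3).

Final answer: C(42,3) = 11480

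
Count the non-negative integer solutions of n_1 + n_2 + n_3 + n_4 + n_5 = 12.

Stars and bars with 12 stars and 4 bars:
C(12+5-1, 5-1) = C(16,4).

Final answer: C(16,4) = 1820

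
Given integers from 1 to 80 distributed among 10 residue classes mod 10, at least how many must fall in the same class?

By pigeonhole with 80 objects and 10 categories: ceiling(80/10).

Final answer: 8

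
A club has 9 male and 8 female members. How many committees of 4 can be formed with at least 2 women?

Sum over valid woman counts:
C(8,2)C(9,2) = 1008
C(8,3)C(9,1) = 504
C(8,4)C(9,0) = 70
Total: 1008 + 504 + 70.

Final answer: 1582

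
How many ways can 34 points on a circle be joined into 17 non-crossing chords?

This is a standard Catalan-number count: the answer is C_n. Here n = 34/2 = 17.
C_n = (2n)!/(n!(n+1)!), so C_{17} = 34!/(17! x 18!) = C(34,17)/18 = 2333606220/18.

Final answer: C_{17} = 129644790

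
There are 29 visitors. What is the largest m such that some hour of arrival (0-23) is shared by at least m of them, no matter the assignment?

There are 24 possible values for hour of arrival (0-23). With 29 visitors and 24 categories, by pigeonhole: ceiling(29/24).

Final answer: 2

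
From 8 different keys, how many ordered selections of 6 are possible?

P(8,6) = 8!/(8-6)! = 8!/2!.

Final answer: P(8,6) = 20160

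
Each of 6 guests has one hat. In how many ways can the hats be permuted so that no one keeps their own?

Derangements satisfy D(n) = (n-1)(D(n-1) + D(n-2)), starting from D(0)=1, D(1)=0.
D(2) = 1 x (0 + 1) = 1
D(3) = 2 x (1 + 0) = 2
D(4) = 3 x (2 + 1) = 9
D(5) = 4 x (9 + 2) = 44
D(6) = 5 x (D(5) + D(4)) = 5 x (44 + 9)

Final answer: D(6) = 265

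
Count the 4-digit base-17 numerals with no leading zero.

These are the integers in [17^3, 17^4), so the count is 17^4 - 17^3 = 16 x 17^3.

Final answer: 78608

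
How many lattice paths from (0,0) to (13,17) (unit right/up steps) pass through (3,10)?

Paths (0,0)->(3,10): C(13,10) = 286.
Paths (3,10)->(13,17): C(17,7) = 19448.
By multiplication principle: 286 x 19448.

Final answer: 5562128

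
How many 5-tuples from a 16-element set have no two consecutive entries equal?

First character: 16 choices. Each subsequent: 15 choices (must differ from the previous one).
Total: 16 x 15^4.

Final answer: 16 x 15^{4} = 810000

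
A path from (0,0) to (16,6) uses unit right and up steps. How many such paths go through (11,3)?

Paths (0,0)->(11,3): C(14,3) = 364.
Paths (11,3)->(16,6): C(8,3) = 56.
By multiplication principle: 364 x 56.

Final answer: 20384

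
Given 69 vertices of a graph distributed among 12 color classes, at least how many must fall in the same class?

By pigeonhole with 69 objects and 12 categories: ceiling(69/12).

Final answer: 6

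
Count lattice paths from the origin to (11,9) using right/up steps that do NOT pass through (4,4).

Total paths to (11,9): C(20,9) = 167960.
Paths through (4,4): C(8,4) x C(12,5) = 55440.
Avoiding (4,4): 167960 - 55440.

Final answer: 112520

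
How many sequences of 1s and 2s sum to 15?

Condition on the final move: it is a 1-step (f(n-1) ways to get there) or a 2-step (f(n-2) ways), so f(n) = f(n-1) + f(n-2), with f(1)=1, f(2)=2.
Building up term by term: f(1)=1, f(2)=2, f(3)=3, f(4)=5, f(5)=8, f(6)=13, f(7)=21, f(8)=34, f(9)=55, f(10)=89, f(11)=144, f(12)=233, f(13)=377, f(14)=610, f(15)=987.

Final answer: 987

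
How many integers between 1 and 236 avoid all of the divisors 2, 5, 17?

|div by 2|=118, |div by 5|=47, |div by 17|=13.
|div by 2&5|=23, |div by 2&17|=6, |div by 5&17|=2, |div by all|=1.
By inclusion-exclusion, divisible by at least one: 118+47+13-23-6-2+1 = 148.
Not divisible by any: 236 - 148.

Final answer: 88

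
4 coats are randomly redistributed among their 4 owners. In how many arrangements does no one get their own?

Derangements satisfy D(n) = (n-1)(D(n-1) + D(n-2)), starting from D(0)=1, D(1)=0.
D(2) = 1 x (0 + 1) = 1
D(3) = 2 x (1 + 0) = 2
D(4) = 3 x (D(3) + D(2)) = 3 x (2 + 1)

Final answer: D(4) = 9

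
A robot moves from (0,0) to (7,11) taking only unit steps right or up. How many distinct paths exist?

Each path has 7 right steps and 11 up steps in some order (18 steps total).
Choose which 11 of the 18 steps are up: C(18,11).

Final answer: C(18,11) = 31824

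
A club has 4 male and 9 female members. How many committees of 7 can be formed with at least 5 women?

Sum over valid woman counts:
C(9,5)C(4,2) = 756
C(9,6)C(4,1) = 336
C(9,7)C(4,0) = 36
Total: 756 + 336 + 36.

Final answer: 1128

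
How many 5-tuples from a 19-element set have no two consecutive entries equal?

Let g(n) count such strings. g(1) = 19, and each valid string of length n-1 extends in 18 ways (any symbol but the last), so g(n) = 18 g(n-1).
Total: g(5) = 19 x 18^4.

Final answer: 19 x 18^{4} = 1994544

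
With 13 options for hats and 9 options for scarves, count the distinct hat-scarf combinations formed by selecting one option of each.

By the multiplication principle: 13 x 9.

Final answer: 117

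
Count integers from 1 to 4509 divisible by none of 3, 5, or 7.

|div by 3|=1503, |div by 5|=901, |div by 7|=644.
|div by 3&5|=300, |div by 3&7|=214, |div by 5&7|=128, |div by all|=42.
By inclusion-exclusion, divisible by at least one: 1503+901+644-300-214-128+42 = 2448.
Not divisible by any: 4509 - 2448.

Final answer: 2061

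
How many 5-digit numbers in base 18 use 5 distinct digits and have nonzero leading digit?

First digit: 17 (nonzero). Second: 17 (not first). Third: 16, etc.
Total: 17 x 17 x 16 x 15 x 14.

Final answer: 971040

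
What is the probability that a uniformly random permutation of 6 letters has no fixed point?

Use the recurrence D(n) = (n-1)(D(n-1) + D(n-2)) with D(0)=1, D(1)=0.
Building up: D(2)=1, D(3)=2, D(4)=9, D(5)=44, D(6)=265.
Total arrangements: 6! = 720.
Probability = D(6)/6! = 53/144.

Final answer: D(6)/6! = 265/720 = 0.368056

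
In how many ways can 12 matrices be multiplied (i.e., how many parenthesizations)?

This is a standard Catalan-number count: the answer is C_n. Here n = 12 - 1 = 11.
C_n = (2n)!/(n!(n+1)!), so C_{11} = 22!/(11! x 12!) = C(22,11)/12 = 705432/12.

Final answer: C_{11} = 58786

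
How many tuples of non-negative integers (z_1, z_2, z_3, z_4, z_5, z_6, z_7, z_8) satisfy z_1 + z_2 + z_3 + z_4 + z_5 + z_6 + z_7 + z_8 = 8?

Stars and bars with 8 stars and 7 bars:
C(8+8-1, 8-1) = C(15,7).

Final answer: C(15,7) = 6435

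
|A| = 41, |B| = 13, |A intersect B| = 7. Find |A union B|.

|A union B| = |A| + |B| - |A intersect B| = 41 + 13 - 7.

Final answer: 47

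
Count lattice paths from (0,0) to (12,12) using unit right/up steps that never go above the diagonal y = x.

Total monotonic paths to (12,12): C(24,12) = 2704156.
Paths that cross above y=x (reflection bijection): C(24,13) = 2496144.
Valid Dyck paths: 2704156 - 2496144.
(These counts are the Catalan numbers.)

Final answer: C_{12} = 208012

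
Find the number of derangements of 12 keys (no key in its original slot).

Use the recurrence D(n) = (n-1)(D(n-1) + D(n-2)) with D(0)=1, D(1)=0.
D(2) = 1 x (0 + 1) = 1
D(3) = 2 x (1 + 0) = 2
D(4) = 3 x (2 + 1) = 9
D(5) = 4 x (9 + 2) = 44
D(6) = 5 x (44 + 9) = 265
D(7) = 6 x (265 + 44) = 1854
D(8) = 7 x (1854 + 265) = 14833
D(9) = 8 x (14833 + 1854) = 133496
D(10) = 9 x (133496 + 14833) = 1334961
D(11) = 10 x (1334961 + 133496) = 14684570
D(12) = 11 x (D(11) + D(10)) = 11 x (14684570 + 1334961)

Final answer: D(12) = 176214841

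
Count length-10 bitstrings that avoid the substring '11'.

Classify by the final bit: ...0 gives a(n-1) strings, ...01 gives a(n-2) strings. Thus a(n) = a(n-1) + a(n-2) with a(1)=2, a(2)=3.
Iterating the recurrence: a(1)=2, a(2)=3, a(3)=5, a(4)=8, a(5)=13, a(6)=21, a(7)=34, a(8)=55, a(9)=89, a(10)=144.

Final answer: 144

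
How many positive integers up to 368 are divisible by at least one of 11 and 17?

Multiples of 11: 33. Multiples of 17: 21. Of both (lcm=187): 1.
By inclusion-exclusion: 33 + 21 - 1.

Final answer: 53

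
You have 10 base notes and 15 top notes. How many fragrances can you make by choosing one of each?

By the multiplication principle: 10 x 15.

Final answer: 150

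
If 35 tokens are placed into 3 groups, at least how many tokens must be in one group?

By the pigeonhole principle: ceiling(35/3).

Final answer: 12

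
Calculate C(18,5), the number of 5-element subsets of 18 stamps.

C(18,5) = 18!/(5! x 13!).

Final answer: \binom{18}{5} = 8568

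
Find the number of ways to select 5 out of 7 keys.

C(7,5) = 7!/(5! x (7-5)!).

Final answer: C(7,5) = 21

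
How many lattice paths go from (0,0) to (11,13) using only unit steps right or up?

Each path has 11 right steps and 13 up steps in some order (24 steps total).
Choose which 13 of the 24 steps are up: C(24,13).

Final answer: C(24,13) = 2496144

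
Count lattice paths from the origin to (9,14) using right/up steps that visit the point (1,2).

Paths (0,0)->(1,2): C(3,2) = 3.
Paths (1,2)->(9,14): C(20,12) = 125970.
By multiplication principle: 3 x 125970.

Final answer: 377910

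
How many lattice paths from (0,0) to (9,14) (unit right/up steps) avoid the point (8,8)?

Total paths to (9,14): C(23,14) = 817190.
Paths through (8,8): C(16,8) x C(7,6) = 90090.
Avoiding (8,8): 817190 - 90090.

Final answer: 727100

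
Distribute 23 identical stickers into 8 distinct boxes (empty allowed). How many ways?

Stars and bars: C(n+k-1, k-1) = C(30,7).

Final answer: C(30,7) = 2035800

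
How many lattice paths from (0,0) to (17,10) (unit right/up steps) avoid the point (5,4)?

Total paths to (17,10): C(27,10) = 8436285.
Paths through (5,4): C(9,4) x C(18,6) = 2339064.
Avoiding (5,4): 8436285 - 2339064.

Final answer: 6097221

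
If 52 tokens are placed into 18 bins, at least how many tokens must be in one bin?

By the pigeonhole principle: ceiling(52/18).

Final answer: 3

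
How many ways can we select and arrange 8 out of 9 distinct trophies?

P(9,8) = 9!/(9-8)! = 9!/1!.

Final answer: P(9,8) = 362880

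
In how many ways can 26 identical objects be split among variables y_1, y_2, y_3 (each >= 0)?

Stars and bars with 26 stars and 2 bars:
C(26+3-1, 3-1) = C(28,2).

Final answer: C(28,2) = 378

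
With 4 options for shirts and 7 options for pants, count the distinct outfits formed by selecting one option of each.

By the multiplication principle: 4 x 7.

Final answer: 28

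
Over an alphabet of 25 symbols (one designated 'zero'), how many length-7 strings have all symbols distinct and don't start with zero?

The leading digit has 24 choices (anything but zero); the next has 24 (anything but the first), then 23, and so on, one fewer each time.
Total: 24 x 24 x 23 x 22 x 21 x 20 x 19.

Final answer: 2325818880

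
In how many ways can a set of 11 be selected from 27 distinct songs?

C(27,11) = 27!/(11! x 16!).

Final answer: \binom{27}{11} = 13037895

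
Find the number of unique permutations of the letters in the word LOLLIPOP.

Letters (I:1, L:3, O:2, P:2). Total letters: 8.
Permutations = 8!/(3! x 2! x 2!).

Final answer: 1680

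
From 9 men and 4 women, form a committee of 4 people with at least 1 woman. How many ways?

Sum over valid woman counts:
C(4,1)C(9,3) = 336
C(4,2)C(9,2) = 216
C(4,3)C(9,1) = 36
C(4,4)C(9,0) = 1
Total: 336 + 216 + 36 + 1.

Final answer: 589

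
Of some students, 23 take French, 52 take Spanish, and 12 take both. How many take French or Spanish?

|A union B| = |A| + |B| - |A intersect B| = 23 + 52 - 12.

Final answer: 63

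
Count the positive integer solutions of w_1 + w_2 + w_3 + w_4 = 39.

Substitute w'_i = w_i - 1 (so w'_i >= 0). Then sum w'_i = 39 - 4 = 35.
Stars and bars: C(35+4-1, 4-1) = C(38,3).

Final answer: C(38,3) = 8436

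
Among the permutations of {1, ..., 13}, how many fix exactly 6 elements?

Choose which 6 elements are fixed: C(13,6) = 1716.
Derange the remaining 7 using D(j) = (j-1)(D(j-1) + D(j-2)), D(0)=1, D(1)=0: D(2)=1, D(3)=2, D(4)=9, D(5)=44, D(6)=265, D(7)=1854.
Total: 1716 x 1854.

Final answer: C(13,6) D(7) = 3181464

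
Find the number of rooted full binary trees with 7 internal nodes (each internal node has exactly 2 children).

This is counted by the nth Catalan number C_n. Here n = 7.
C_n = C(2n,n)/(n+1), so C_{7} = C(14,7)/8 = 3432/8.

Final answer: C_{7} = 429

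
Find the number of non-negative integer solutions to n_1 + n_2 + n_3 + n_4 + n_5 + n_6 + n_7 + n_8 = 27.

Stars and bars with 27 stars and 7 bars:
C(27+8-1, 8-1) = C(34,7).

Final answer: C(34,7) = 5379616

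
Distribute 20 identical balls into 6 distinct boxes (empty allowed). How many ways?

Stars and bars: C(n+k-1, k-1) = C(25,5).

Final answer: C(25,5) = 53130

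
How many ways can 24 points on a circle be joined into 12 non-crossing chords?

This is counted by the nth Catalan number C_n. Here n = 24/2 = 12.
Using C_0 = 1 and C_(k+1) = C_k x 2(2k+1)/(k+2), build up term by term: C_1=1, C_2=2, C_3=5, C_4=14, C_5=42, C_6=132, C_7=429, C_8=1430, C_9=4862, C_10=16796, C_11=58786, C_12=208012.

Final answer: C_{12} = 208012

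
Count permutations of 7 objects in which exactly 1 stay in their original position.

Choose which 1 elements are fixed: C(7,1) = 7.
Derange the remaining 6 using D(j) = (j-1)(D(j-1) + D(j-2)), D(0)=1, D(1)=0: D(2)=1, D(3)=2, D(4)=9, D(5)=44, D(6)=265.
Total: 7 x 265.

Final answer: C(7,1) D(6) = 1855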